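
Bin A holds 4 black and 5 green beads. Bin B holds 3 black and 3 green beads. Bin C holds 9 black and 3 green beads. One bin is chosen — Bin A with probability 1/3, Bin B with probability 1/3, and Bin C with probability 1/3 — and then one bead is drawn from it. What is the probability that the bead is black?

61/108

From Bin A: P(black) = 4/9.
From Bin B: P(black) = 3/6.
From Bin C: P(black) = 9/12.
Total probability = (1/3)(4/9) + (1/3)(3/6) + (1/3)(9/12) = 61/108.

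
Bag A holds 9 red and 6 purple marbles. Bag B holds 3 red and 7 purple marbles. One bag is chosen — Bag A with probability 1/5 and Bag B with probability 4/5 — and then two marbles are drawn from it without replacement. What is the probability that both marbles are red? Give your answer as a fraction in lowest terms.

From Bag A: P(both red) = (9/15)(8/14) = 12/35.
From Bag B: P(both red) = (3/10)(2/9) = 1/15.
Total probability = (1/5)(12/35) + (4/5)(1/15) = 64/525.

64/525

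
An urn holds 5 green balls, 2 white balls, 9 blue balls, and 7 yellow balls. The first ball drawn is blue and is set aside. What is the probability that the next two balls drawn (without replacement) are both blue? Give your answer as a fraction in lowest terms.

4/33

After the first draw, 8 of the remaining 22 balls are blue.
P = 8/22 × 7/21 = 56/462 = 4/33.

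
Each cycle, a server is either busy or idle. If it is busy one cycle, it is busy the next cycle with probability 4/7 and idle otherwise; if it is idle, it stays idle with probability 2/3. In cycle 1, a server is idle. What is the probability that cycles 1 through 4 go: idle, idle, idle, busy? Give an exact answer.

Cycle 1 is given. For each transition, use the conditional probability from the current state:
P(idle | idle) = 2/3; P(idle | idle) = 2/3; P(busy | idle) = 1/3.
P = 2/3 × 2/3 × 1/3 = 4/27.

4/27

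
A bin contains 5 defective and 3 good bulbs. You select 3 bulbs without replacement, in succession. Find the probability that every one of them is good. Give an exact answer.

P(every draw is good) = 3/8 × 2/7 × 1/6 = 6/336 = 1/56.

1/56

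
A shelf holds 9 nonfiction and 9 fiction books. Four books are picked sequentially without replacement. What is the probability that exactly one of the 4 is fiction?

One ordering (fiction drawn first) has probability 9/18 × 9/17 × 8/16 × 7/15 = 4536/73440 = 21/340.
There are C(4,1) = 4 such orderings, each equally likely, so P = 4 × 21/340 = 21/85.

21/85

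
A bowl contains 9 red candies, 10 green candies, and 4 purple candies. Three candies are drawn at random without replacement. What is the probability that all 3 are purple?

4/1771

P(every draw is purple) = 4/23 × 3/22 × 2/21 = 24/10626 = 4/1771.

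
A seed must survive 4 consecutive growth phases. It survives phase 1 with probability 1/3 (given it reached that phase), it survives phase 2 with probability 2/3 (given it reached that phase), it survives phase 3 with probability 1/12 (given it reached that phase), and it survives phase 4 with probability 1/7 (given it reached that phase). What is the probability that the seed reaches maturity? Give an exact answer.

Multiplying along the chain,
P = 1/3 × 2/3 × 1/12 × 1/7 = 2/756 = 1/378.

1/378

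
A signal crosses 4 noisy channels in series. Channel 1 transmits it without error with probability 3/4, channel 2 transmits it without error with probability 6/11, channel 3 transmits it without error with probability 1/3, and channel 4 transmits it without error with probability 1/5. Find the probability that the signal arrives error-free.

Each stage is reached only if all earlier stages succeed, so
P = 3/4 × 6/11 × 1/3 × 1/5 = 18/660 = 3/110.

3/110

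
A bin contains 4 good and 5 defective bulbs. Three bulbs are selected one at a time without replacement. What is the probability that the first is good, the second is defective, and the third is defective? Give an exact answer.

Multiply the probability of each draw given the previous ones:
P = 4/9 × 5/8 × 4/7 = 80/504 = 10/63.

10/63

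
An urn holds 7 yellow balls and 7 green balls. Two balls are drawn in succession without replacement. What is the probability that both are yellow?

3/13

P(all yellow) = 7/14 × 6/13 = 42/182 = 3/13.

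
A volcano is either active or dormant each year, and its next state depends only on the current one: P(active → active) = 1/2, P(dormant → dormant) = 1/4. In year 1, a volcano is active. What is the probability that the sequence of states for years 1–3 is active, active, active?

1/4

Year 1 is given. For each transition, use the conditional probability from the current state:
P(active | active) = 1/2; P(active | active) = 1/2.
P = 1/2 × 1/2 = 1/4.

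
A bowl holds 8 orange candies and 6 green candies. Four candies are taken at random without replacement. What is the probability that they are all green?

P(every draw is green) = 6/14 × 5/13 × 4/12 × 3/11 = 360/24024 = 15/1001.

15/1001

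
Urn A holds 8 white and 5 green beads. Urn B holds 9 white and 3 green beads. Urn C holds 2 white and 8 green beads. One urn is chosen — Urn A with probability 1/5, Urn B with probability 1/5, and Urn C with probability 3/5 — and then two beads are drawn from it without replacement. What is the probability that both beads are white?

2083/10725

From Urn A: P(both white) = (8/13)(7/12) = 14/39.
From Urn B: P(both white) = (9/12)(8/11) = 6/11.
From Urn C: P(both white) = (2/10)(1/9) = 1/45.
Total probability = (1/5)(14/39) + (1/5)(6/11) + (3/5)(1/45) = 2083/10725.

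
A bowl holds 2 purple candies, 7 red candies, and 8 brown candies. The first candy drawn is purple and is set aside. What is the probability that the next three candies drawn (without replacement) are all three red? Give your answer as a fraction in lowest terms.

After the first draw, 7 of the remaining 16 candies are red.
P = 7/16 × 6/15 × 5/14 = 210/3360 = 1/16.

1/16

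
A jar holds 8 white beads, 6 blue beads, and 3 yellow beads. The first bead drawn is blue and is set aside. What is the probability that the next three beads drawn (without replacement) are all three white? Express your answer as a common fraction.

After the first draw, 8 of the remaining 16 beads are white.
P = 8/16 × 7/15 × 6/14 = 336/3360 = 1/10.

1/10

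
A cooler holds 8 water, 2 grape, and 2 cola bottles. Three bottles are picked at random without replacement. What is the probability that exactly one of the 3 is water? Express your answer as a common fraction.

One ordering (water drawn first) has probability 8/12 × 4/11 × 3/10 = 96/1320 = 4/55.
There are C(3,1) = 3 such orderings, each equally likely, so P = 3 × 4/55 = 12/55.

12/55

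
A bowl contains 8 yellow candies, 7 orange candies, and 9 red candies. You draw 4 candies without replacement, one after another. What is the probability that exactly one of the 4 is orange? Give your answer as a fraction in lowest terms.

One ordering (orange drawn first) has probability 7/24 × 17/23 × 16/22 × 15/21 = 28560/255024 = 85/759.
There are C(4,1) = 4 such orderings, each equally likely, so P = 4 × 85/759 = 340/759.

340/759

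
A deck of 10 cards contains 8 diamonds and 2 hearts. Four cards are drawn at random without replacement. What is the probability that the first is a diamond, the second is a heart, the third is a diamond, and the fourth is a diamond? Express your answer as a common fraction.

2/15

Chain rule:
P = 8/10 × 2/9 × 7/8 × 6/7 = 672/5040 = 2/15.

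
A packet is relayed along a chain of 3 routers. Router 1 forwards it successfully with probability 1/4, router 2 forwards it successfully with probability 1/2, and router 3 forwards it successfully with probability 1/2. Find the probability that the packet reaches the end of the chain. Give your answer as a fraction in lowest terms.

1/16

Multiplying along the chain,
P = 1/4 × 1/2 × 1/2 = 1/16.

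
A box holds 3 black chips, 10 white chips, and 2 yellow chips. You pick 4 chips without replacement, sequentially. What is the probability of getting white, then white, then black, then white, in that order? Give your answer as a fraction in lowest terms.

Multiply the probability of each draw given the previous ones:
P = 10/15 × 9/14 × 3/13 × 8/12 = 2160/32760 = 6/91.

6/91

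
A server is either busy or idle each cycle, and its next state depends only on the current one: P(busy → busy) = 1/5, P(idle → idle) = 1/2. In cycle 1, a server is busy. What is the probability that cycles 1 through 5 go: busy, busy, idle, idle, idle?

1/25

Cycle 1 is given. For each transition, use the conditional probability from the current state:
P(busy | busy) = 1/5; P(idle | busy) = 4/5; P(idle | idle) = 1/2; P(idle | idle) = 1/2.
P = 1/5 × 4/5 × 1/2 × 1/2 = 4/100 = 1/25.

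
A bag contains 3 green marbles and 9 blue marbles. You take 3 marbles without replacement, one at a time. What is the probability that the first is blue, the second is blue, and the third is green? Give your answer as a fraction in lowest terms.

Each draw changes the counts, so multiply the conditional probabilities along the sequence:
P = 9/12 × 8/11 × 3/10 = 216/1320 = 9/55.

9/55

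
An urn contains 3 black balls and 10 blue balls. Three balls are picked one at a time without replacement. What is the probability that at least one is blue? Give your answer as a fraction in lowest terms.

285/286

P(no blue) = 3/13 × 2/12 × 1/11 = 6/1716 = 1/286.
P(at least one) = 1 − 1/286 = 285/286.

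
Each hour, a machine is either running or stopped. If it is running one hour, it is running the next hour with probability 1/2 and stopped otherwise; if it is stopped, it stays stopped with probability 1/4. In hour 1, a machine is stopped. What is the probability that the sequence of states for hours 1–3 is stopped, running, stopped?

3/8

Hour 1 is given. For each transition, use the conditional probability from the current state:
P(running | stopped) = 3/4; P(stopped | running) = 1/2.
P = 3/4 × 1/2 = 3/8.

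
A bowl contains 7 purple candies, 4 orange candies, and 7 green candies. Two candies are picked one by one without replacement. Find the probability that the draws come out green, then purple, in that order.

49/306

Each draw changes the counts, so multiply the conditional probabilities along the sequence:
P = 7/18 × 7/17 = 49/306.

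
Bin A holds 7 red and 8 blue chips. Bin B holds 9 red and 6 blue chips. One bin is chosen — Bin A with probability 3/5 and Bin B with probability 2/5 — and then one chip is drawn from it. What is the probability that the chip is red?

From Bin A: P(red) = 7/15.
From Bin B: P(red) = 9/15.
Total probability = (3/5)(7/15) + (2/5)(9/15) = 13/25.

13/25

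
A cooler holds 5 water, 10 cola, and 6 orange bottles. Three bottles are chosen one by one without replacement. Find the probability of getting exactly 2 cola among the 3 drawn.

One ordering (cola drawn first) has probability 10/21 × 9/20 × 11/19 = 990/7980 = 33/266.
There are C(3,2) = 3 such orderings, each equally likely, so P = 3 × 33/266 = 99/266.

99/266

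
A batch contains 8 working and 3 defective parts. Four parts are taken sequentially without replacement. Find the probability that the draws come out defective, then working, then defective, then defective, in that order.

Each draw changes the counts, so multiply the conditional probabilities along the sequence:
P = 3/11 × 8/10 × 2/9 × 1/8 = 48/7920 = 1/165.

1/165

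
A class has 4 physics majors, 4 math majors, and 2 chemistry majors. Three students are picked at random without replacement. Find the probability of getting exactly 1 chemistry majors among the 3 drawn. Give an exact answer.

One ordering (a chemistry major drawn first) has probability 2/10 × 8/9 × 7/8 = 112/720 = 7/45.
There are C(3,1) = 3 such orderings, each equally likely, so P = 3 × 7/45 = 7/15.

7/15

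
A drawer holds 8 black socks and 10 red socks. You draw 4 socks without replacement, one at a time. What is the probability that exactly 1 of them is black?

One ordering (black drawn first) has probability 8/18 × 10/17 × 9/16 × 8/15 = 5760/73440 = 4/51.
There are C(4,1) = 4 such orderings, each equally likely, so P = 4 × 4/51 = 16/51.

16/51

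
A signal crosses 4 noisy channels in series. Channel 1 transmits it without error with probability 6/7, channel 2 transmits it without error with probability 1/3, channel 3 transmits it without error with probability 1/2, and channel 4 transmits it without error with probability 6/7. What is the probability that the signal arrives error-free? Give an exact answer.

6/49

Each stage is reached only if all earlier stages succeed, so
P = 6/7 × 1/3 × 1/2 × 6/7 = 36/294 = 6/49.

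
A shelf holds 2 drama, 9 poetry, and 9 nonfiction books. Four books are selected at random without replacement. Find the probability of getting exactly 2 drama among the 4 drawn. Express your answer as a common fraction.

3/95

One ordering (drama drawn first) has probability 2/20 × 1/19 × 18/18 × 17/17 = 612/116280 = 1/190.
There are C(4,2) = 6 such orderings, each equally likely, so P = 6 × 1/190 = 3/95.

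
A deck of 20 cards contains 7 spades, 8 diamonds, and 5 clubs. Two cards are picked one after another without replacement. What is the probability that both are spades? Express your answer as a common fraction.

21/190

P(every draw is a spade) = 7/20 × 6/19 = 42/380 = 21/190.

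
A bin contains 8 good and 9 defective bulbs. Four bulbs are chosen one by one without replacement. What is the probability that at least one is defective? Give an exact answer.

P(no defective) = 8/17 × 7/16 × 6/15 × 5/14 = 1680/57120 = 1/34.
P(at least one) = 1 − 1/34 = 33/34.

33/34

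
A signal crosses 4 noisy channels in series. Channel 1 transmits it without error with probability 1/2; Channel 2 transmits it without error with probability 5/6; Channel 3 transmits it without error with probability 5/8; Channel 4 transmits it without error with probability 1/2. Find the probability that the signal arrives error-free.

25/192

Each stage is reached only if all earlier stages succeed, so
P = 1/2 × 5/6 × 5/8 × 1/2 = 25/192.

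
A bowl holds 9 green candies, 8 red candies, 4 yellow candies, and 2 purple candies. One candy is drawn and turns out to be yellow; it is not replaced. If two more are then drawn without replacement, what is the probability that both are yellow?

After the first draw, 3 of the remaining 22 candies are yellow.
P = 3/22 × 2/21 = 6/462 = 1/77.

1/77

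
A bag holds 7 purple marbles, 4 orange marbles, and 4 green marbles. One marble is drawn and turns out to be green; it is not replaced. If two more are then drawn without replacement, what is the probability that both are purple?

3/13

With the first marble removed, 7 purple remain out of 14.
P = 7/14 × 6/13 = 42/182 = 3/13.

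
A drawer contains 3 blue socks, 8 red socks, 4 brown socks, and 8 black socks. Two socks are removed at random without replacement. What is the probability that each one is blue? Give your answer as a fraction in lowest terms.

P = 3/23 × 2/22 = 6/506 = 3/253.

3/253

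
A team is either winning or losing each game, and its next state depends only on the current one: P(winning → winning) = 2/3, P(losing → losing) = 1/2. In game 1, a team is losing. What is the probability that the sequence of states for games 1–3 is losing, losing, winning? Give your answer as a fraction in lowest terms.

Game 1 is given. For each transition, use the conditional probability from the current state:
P(losing | losing) = 1/2; P(winning | losing) = 1/2.
P = 1/2 × 1/2 = 1/4.

1/4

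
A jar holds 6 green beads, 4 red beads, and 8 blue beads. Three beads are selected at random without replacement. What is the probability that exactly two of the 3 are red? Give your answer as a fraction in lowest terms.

One ordering (red drawn first) has probability 4/18 × 3/17 × 14/16 = 168/4896 = 7/204.
There are C(3,2) = 3 such orderings, each equally likely, so P = 3 × 7/204 = 7/68.

7/68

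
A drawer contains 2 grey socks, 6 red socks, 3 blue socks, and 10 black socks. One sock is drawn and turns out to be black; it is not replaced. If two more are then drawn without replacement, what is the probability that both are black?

18/95

After the first draw, 9 of the remaining 20 socks are black.
P = 9/20 × 8/19 = 72/380 = 18/95.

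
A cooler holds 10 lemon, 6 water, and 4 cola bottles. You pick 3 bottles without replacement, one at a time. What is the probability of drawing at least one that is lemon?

P(no lemon) = 10/20 × 9/19 × 8/18 = 720/6840 = 2/19.
P(at least one) = 1 − 2/19 = 17/19.

17/19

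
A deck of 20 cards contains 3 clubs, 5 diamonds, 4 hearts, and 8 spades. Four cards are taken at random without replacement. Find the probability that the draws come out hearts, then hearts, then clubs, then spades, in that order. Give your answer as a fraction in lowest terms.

4/1615

Each draw changes the counts, so multiply the conditional probabilities along the sequence:
P = 4/20 × 3/19 × 3/18 × 8/17 = 288/116280 = 4/1615.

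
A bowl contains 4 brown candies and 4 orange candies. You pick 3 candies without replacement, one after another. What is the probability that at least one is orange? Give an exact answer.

P(no orange) = 4/8 × 3/7 × 2/6 = 24/336 = 1/14.
P(at least one) = 1 − 1/14 = 13/14.

13/14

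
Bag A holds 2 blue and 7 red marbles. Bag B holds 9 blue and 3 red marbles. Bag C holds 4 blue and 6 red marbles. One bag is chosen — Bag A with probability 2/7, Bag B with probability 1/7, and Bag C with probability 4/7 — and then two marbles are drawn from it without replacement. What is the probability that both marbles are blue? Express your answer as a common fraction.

From Bag A: P(both blue) = (2/9)(1/8) = 1/36.
From Bag B: P(both blue) = (9/12)(8/11) = 6/11.
From Bag C: P(both blue) = (4/10)(3/9) = 2/15.
Total probability = (2/7)(1/36) + (1/7)(6/11) + (4/7)(2/15) = 1123/6930.

1123/6930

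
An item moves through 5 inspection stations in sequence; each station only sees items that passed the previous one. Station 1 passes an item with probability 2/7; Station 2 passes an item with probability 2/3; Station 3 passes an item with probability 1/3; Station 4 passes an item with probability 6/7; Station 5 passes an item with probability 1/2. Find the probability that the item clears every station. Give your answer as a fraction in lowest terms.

4/147

Each stage is reached only if all earlier stages succeed, so
P = 2/7 × 2/3 × 1/3 × 6/7 × 1/2 = 24/882 = 4/147.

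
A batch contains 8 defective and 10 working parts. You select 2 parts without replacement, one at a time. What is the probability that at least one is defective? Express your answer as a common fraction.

12/17

P(no defective) = 10/18 × 9/17 = 90/306 = 5/17.
P(at least one) = 1 − 5/17 = 12/17.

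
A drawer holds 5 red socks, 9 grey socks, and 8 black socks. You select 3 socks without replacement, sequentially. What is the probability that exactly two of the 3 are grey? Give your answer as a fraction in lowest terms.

117/385

One ordering (grey drawn first) has probability 9/22 × 8/21 × 13/20 = 936/9240 = 39/385.
There are C(3,2) = 3 such orderings, each equally likely, so P = 3 × 39/385 = 117/385.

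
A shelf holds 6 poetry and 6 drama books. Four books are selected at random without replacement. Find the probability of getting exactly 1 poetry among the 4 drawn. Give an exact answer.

One ordering (poetry drawn first) has probability 6/12 × 6/11 × 5/10 × 4/9 = 720/11880 = 2/33.
There are C(4,1) = 4 such orderings, each equally likely, so P = 4 × 2/33 = 8/33.

8/33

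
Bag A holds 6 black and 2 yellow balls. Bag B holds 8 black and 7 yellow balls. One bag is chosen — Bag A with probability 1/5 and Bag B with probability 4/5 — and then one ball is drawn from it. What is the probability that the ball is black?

From Bag A: P(black) = 6/8.
From Bag B: P(black) = 8/15.
Total probability = (1/5)(6/8) + (4/5)(8/15) = 173/300.

173/300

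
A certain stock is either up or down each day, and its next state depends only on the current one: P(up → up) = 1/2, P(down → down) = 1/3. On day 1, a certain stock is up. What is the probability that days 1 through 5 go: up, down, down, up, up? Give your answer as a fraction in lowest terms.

1/18

Day 1 is given. For each transition, use the conditional probability from the current state:
P(down | up) = 1/2; P(down | down) = 1/3; P(up | down) = 2/3; P(up | up) = 1/2.
P = 1/2 × 1/3 × 2/3 × 1/2 = 2/36 = 1/18.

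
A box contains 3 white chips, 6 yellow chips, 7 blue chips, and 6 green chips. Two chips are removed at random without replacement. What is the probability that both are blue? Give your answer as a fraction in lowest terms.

P = 7/22 × 6/21 = 42/462 = 1/11.

1/11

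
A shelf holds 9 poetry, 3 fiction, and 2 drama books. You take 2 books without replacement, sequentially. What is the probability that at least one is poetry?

81/91

P(no poetry) = 5/14 × 4/13 = 20/182 = 10/91.
P(at least one) = 1 − 10/91 = 81/91.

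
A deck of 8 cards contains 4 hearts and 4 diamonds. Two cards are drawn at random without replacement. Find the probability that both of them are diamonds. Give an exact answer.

3/14

P(all diamonds) = 4/8 × 3/7 = 12/56 = 3/14.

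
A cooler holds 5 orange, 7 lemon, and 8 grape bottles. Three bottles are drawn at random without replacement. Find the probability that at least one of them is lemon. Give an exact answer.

427/570

P(no lemon) = 13/20 × 12/19 × 11/18 = 1716/6840 = 143/570.
P(at least one) = 1 − 143/570 = 427/570.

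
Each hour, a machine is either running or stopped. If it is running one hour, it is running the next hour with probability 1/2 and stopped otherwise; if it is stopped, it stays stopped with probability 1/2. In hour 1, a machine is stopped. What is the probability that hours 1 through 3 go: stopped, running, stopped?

Hour 1 is given. For each transition, use the conditional probability from the current state:
P(running | stopped) = 1/2; P(stopped | running) = 1/2.
P = 1/2 × 1/2 = 1/4.

1/4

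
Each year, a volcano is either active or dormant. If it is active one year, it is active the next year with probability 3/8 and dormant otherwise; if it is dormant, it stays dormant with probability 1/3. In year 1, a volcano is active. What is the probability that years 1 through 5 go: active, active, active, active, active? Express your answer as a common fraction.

Year 1 is given. For each transition, use the conditional probability from the current state:
P(active | active) = 3/8; P(active | active) = 3/8; P(active | active) = 3/8; P(active | active) = 3/8.
P = 3/8 × 3/8 × 3/8 × 3/8 = 81/4096.

81/4096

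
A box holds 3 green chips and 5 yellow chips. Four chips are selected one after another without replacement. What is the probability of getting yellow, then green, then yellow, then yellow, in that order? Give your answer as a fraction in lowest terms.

3/28

Multiply the probability of each draw given the previous ones:
P = 5/8 × 3/7 × 4/6 × 3/5 = 180/1680 = 3/28.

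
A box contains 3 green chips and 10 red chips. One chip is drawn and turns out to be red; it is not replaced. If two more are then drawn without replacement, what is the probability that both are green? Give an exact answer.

1/22

After the first draw, 3 of the remaining 12 chips are green.
P = 3/12 × 2/11 = 6/132 = 1/22.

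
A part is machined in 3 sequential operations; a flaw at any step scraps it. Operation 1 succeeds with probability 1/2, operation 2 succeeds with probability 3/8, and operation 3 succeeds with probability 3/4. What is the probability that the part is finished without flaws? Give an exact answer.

Each stage is reached only if all earlier stages succeed, so
P = 1/2 × 3/8 × 3/4 = 9/64.

9/64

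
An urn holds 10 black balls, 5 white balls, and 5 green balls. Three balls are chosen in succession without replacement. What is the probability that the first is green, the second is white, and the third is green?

5/342

Each draw changes the counts, so multiply the conditional probabilities along the sequence:
P = 5/20 × 5/19 × 4/18 = 100/6840 = 5/342.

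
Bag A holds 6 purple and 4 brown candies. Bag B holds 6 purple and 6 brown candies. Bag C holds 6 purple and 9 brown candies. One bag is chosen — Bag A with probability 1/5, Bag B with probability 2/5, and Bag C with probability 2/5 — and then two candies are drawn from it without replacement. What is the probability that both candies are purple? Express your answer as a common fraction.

From Bag A: P(both purple) = (6/10)(5/9) = 1/3.
From Bag B: P(both purple) = (6/12)(5/11) = 5/22.
From Bag C: P(both purple) = (6/15)(5/14) = 1/7.
Total probability = (1/5)(1/3) + (2/5)(5/22) + (2/5)(1/7) = 248/1155.

248/1155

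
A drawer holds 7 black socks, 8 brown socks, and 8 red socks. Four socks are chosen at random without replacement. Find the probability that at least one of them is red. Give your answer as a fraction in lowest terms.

214/253

P(no red) = 15/23 × 14/22 × 13/21 × 12/20 = 32760/212520 = 39/253.
P(at least one) = 1 − 39/253 = 214/253.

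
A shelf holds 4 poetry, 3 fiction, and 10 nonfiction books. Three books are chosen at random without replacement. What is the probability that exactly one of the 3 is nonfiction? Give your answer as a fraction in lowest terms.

21/68

One ordering (nonfiction drawn first) has probability 10/17 × 7/16 × 6/15 = 420/4080 = 7/68.
There are C(3,1) = 3 such orderings, each equally likely, so P = 3 × 7/68 = 21/68.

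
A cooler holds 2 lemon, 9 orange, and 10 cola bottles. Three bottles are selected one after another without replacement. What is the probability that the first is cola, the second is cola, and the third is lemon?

3/133

Each draw changes the counts, so multiply the conditional probabilities along the sequence:
P = 10/21 × 9/20 × 2/19 = 180/7980 = 3/133.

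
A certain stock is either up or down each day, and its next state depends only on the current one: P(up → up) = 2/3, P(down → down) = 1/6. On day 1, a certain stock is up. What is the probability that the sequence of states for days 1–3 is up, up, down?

2/9

Day 1 is given. For each transition, use the conditional probability from the current state:
P(up | up) = 2/3; P(down | up) = 1/3.
P = 2/3 × 1/3 = 2/9.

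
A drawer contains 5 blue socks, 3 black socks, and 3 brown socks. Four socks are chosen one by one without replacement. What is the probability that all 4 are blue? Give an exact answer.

P(all blue) = 5/11 × 4/10 × 3/9 × 2/8 = 120/7920 = 1/66.

1/66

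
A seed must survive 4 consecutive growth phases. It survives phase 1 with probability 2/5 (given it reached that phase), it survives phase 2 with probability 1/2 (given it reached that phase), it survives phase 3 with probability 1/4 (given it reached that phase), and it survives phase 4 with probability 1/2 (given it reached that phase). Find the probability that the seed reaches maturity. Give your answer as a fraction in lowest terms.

1/40

Multiplying along the chain,
P = 2/5 × 1/2 × 1/4 × 1/2 = 2/80 = 1/40.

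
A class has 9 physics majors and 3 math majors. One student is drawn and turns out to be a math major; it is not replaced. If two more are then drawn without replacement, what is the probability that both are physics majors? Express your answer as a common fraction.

After the first draw, 9 of the remaining 11 students are physics majors.
P = 9/11 × 8/10 = 72/110 = 36/55.

36/55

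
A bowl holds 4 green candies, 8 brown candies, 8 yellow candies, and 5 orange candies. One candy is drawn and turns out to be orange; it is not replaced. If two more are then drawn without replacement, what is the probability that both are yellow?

7/69

After the first draw, 8 of the remaining 24 candies are yellow.
P = 8/24 × 7/23 = 56/552 = 7/69.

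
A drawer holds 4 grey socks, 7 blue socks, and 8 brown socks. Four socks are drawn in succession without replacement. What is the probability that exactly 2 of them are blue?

231/646

One ordering (blue drawn first) has probability 7/19 × 6/18 × 12/17 × 11/16 = 5544/93024 = 77/1292.
There are C(4,2) = 6 such orderings, each equally likely, so P = 6 × 77/1292 = 231/646.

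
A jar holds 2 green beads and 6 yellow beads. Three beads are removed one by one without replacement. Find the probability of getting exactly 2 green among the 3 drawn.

One ordering (green drawn first) has probability 2/8 × 1/7 × 6/6 = 12/336 = 1/28.
There are C(3,2) = 3 such orderings, each equally likely, so P = 3 × 1/28 = 3/28.

3/28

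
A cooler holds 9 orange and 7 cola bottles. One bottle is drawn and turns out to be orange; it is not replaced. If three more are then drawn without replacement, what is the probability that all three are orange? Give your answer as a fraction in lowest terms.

After the first draw, 8 of the remaining 15 bottles are orange.
P = 8/15 × 7/14 × 6/13 = 336/2730 = 8/65.

8/65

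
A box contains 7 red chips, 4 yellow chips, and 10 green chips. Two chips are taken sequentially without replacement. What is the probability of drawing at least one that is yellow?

P(no yellow) = 17/21 × 16/20 = 272/420 = 68/105.
P(at least one) = 1 − 68/105 = 37/105.

37/105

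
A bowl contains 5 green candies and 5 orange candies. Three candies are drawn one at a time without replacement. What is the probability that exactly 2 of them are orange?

5/12

One ordering (orange drawn first) has probability 5/10 × 4/9 × 5/8 = 100/720 = 5/36.
There are C(3,2) = 3 such orderings, each equally likely, so P = 3 × 5/36 = 5/12.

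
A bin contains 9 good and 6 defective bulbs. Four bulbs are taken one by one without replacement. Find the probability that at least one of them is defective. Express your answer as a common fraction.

P(no defective) = 9/15 × 8/14 × 7/13 × 6/12 = 3024/32760 = 6/65.
P(at least one) = 1 − 6/65 = 59/65.

59/65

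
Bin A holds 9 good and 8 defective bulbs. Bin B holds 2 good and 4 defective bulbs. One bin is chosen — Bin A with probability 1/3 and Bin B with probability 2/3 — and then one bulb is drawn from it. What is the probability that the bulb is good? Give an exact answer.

From Bin A: P(good) = 9/17.
From Bin B: P(good) = 2/6.
Total probability = (1/3)(9/17) + (2/3)(2/6) = 61/153.

61/153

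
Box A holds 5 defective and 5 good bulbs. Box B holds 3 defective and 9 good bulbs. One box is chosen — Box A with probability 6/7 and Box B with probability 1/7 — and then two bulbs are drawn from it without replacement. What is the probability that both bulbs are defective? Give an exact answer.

From Box A: P(both defective) = (5/10)(4/9) = 2/9.
From Box B: P(both defective) = (3/12)(2/11) = 1/22.
Total probability = (6/7)(2/9) + (1/7)(1/22) = 13/66.

13/66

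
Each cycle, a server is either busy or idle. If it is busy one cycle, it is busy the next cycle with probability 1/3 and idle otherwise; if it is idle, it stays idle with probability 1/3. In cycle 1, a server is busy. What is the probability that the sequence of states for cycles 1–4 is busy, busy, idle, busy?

4/27

Cycle 1 is given. For each transition, use the conditional probability from the current state:
P(busy | busy) = 1/3; P(idle | busy) = 2/3; P(busy | idle) = 2/3.
P = 1/3 × 2/3 × 2/3 = 4/27.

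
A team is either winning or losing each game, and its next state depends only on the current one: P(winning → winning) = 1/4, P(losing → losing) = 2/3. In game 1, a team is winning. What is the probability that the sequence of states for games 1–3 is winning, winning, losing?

Game 1 is given. For each transition, use the conditional probability from the current state:
P(winning | winning) = 1/4; P(losing | winning) = 3/4.
P = 1/4 × 3/4 = 3/16.

3/16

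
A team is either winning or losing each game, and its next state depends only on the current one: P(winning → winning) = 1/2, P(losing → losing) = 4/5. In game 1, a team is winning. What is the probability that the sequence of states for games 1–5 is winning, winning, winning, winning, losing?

1/16

Game 1 is given. For each transition, use the conditional probability from the current state:
P(winning | winning) = 1/2; P(winning | winning) = 1/2; P(winning | winning) = 1/2; P(losing | winning) = 1/2.
P = 1/2 × 1/2 × 1/2 × 1/2 = 1/16.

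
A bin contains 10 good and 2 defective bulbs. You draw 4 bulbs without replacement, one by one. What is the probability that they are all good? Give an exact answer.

14/33

P(all good) = 10/12 × 9/11 × 8/10 × 7/9 = 5040/11880 = 14/33.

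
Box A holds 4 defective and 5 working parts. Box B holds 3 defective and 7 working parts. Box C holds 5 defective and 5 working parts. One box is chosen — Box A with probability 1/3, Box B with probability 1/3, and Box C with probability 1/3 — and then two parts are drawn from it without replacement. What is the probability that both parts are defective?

From Box A: P(both defective) = (4/9)(3/8) = 1/6.
From Box B: P(both defective) = (3/10)(2/9) = 1/15.
From Box C: P(both defective) = (5/10)(4/9) = 2/9.
Total probability = (1/3)(1/6) + (1/3)(1/15) + (1/3)(2/9) = 41/270.

41/270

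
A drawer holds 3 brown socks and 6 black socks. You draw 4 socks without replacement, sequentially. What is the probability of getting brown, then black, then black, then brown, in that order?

Each draw changes the counts, so multiply the conditional probabilities along the sequence:
P = 3/9 × 6/8 × 5/7 × 2/6 = 180/3024 = 5/84.

5/84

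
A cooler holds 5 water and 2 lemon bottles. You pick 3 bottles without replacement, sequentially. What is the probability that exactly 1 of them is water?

1/7

One ordering (water drawn first) has probability 5/7 × 2/6 × 1/5 = 10/210 = 1/21.
There are C(3,1) = 3 such orderings, each equally likely, so P = 3 × 1/21 = 1/7.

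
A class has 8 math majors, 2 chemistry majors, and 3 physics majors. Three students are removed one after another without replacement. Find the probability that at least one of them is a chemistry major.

P(no chemistry majors) = 11/13 × 10/12 × 9/11 = 990/1716 = 15/26.
P(at least one) = 1 − 15/26 = 11/26.

11/26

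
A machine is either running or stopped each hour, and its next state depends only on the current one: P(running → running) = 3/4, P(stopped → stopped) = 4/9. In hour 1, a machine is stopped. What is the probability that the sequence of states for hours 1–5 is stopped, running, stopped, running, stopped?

25/1296

Hour 1 is given. For each transition, use the conditional probability from the current state:
P(running | stopped) = 5/9; P(stopped | running) = 1/4; P(running | stopped) = 5/9; P(stopped | running) = 1/4.
P = 5/9 × 1/4 × 5/9 × 1/4 = 25/1296.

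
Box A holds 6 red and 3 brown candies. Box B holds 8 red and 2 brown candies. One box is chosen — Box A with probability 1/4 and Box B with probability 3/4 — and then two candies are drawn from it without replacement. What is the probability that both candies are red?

137/240

From Box A: P(both red) = (6/9)(5/8) = 5/12.
From Box B: P(both red) = (8/10)(7/9) = 28/45.
Total probability = (1/4)(5/12) + (3/4)(28/45) = 137/240.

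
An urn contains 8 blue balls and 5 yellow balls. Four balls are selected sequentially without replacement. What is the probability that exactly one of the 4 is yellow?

One ordering (yellow drawn first) has probability 5/13 × 8/12 × 7/11 × 6/10 = 1680/17160 = 14/143.
There are C(4,1) = 4 such orderings, each equally likely, so P = 4 × 14/143 = 56/143.

56/143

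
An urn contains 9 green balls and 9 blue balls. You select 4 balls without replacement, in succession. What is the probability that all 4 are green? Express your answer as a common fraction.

7/170

P(every draw is green) = 9/18 × 8/17 × 7/16 × 6/15 = 3024/73440 = 7/170.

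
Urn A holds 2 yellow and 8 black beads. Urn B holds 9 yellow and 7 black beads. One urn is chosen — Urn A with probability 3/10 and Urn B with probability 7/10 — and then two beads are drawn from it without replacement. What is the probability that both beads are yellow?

From Urn A: P(both yellow) = (2/10)(1/9) = 1/45.
From Urn B: P(both yellow) = (9/16)(8/15) = 3/10.
Total probability = (3/10)(1/45) + (7/10)(3/10) = 13/60.

13/60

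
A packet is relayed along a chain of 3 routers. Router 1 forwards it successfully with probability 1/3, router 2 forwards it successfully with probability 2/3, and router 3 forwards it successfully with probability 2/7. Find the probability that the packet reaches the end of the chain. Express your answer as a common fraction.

4/63

The events are sequential, so multiply the conditional probabilities:
P = 1/3 × 2/3 × 2/7 = 4/63.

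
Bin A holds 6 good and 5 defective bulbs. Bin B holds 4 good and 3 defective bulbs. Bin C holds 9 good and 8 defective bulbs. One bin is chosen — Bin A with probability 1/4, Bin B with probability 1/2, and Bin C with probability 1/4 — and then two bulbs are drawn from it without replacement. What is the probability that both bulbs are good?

From Bin A: P(both good) = (6/11)(5/10) = 3/11.
From Bin B: P(both good) = (4/7)(3/6) = 2/7.
From Bin C: P(both good) = (9/17)(8/16) = 9/34.
Total probability = (1/4)(3/11) + (1/2)(2/7) + (1/4)(9/34) = 2903/10472.

2903/10472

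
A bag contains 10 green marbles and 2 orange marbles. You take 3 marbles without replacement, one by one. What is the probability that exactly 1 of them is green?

One ordering (green drawn first) has probability 10/12 × 2/11 × 1/10 = 20/1320 = 1/66.
There are C(3,1) = 3 such orderings, each equally likely, so P = 3 × 1/66 = 1/22.

1/22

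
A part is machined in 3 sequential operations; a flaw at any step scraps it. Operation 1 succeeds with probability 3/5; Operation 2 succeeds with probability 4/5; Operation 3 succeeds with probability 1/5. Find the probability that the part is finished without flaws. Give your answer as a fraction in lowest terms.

12/125

The events are sequential, so multiply the conditional probabilities:
P = 3/5 × 4/5 × 1/5 = 12/125.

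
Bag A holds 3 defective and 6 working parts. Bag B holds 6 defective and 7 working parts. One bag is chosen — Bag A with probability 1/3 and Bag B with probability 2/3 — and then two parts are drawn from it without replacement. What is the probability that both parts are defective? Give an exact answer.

From Bag A: P(both defective) = (3/9)(2/8) = 1/12.
From Bag B: P(both defective) = (6/13)(5/12) = 5/26.
Total probability = (1/3)(1/12) + (2/3)(5/26) = 73/468.

73/468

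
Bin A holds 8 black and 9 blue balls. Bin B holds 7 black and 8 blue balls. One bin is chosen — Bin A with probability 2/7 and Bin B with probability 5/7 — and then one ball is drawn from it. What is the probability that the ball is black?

167/357

From Bin A: P(black) = 8/17.
From Bin B: P(black) = 7/15.
Total probability = (2/7)(8/17) + (5/7)(7/15) = 167/357.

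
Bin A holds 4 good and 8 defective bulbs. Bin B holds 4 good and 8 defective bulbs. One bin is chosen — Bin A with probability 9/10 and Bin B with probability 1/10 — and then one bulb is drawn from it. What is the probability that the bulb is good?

From Bin A: P(good) = 4/12.
From Bin B: P(good) = 4/12.
Total probability = (9/10)(4/12) + (1/10)(4/12) = 1/3.

1/3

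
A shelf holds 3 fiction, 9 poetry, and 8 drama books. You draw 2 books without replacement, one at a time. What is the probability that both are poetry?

P(all poetry) = 9/20 × 8/19 = 72/380 = 18/95.

18/95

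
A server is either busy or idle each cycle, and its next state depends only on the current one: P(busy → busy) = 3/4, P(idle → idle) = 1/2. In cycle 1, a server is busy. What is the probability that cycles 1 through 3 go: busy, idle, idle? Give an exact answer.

Cycle 1 is given. For each transition, use the conditional probability from the current state:
P(idle | busy) = 1/4; P(idle | idle) = 1/2.
P = 1/4 × 1/2 = 1/8.

1/8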